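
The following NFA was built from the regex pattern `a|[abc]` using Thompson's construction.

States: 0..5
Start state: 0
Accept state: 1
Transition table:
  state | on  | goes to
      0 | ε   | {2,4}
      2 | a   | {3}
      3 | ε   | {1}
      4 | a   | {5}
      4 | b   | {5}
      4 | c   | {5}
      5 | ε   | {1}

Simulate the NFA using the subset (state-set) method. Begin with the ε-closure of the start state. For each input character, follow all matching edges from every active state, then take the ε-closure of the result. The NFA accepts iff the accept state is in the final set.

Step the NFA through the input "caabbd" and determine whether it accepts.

S₀ = ε-closure({0}) = {0,2,4}
'c' @ 1: {1,5}  ✓accept
'a' @ 2: {}  — no active states
rest 'abbd' ignored (set empty)
end set {} — state 1 not in

Answer: REJECT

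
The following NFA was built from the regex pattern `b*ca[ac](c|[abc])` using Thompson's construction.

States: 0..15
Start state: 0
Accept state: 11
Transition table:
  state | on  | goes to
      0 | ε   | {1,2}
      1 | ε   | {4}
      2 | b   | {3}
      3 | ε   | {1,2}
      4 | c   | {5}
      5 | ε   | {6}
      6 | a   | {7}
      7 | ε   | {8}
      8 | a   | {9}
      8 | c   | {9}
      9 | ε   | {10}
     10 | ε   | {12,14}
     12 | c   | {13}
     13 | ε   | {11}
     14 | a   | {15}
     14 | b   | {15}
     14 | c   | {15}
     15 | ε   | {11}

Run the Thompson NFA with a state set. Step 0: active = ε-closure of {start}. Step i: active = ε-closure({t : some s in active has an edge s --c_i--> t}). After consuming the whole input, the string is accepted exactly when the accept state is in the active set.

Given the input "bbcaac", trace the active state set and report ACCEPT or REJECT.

initial (ε-close {0}): {0,1,2,4}
'b' @ 1: {1,2,3,4}
'b' @ 2: {1,2,3,4}
'c' @ 3: {5,6}
'a' @ 4: {7,8}
'a' @ 5: {9,10,12,14}
'c' @ 6: {11,13,15}  ✓accept
end set {11,13,15} — state 11 in

Answer: ACCEPT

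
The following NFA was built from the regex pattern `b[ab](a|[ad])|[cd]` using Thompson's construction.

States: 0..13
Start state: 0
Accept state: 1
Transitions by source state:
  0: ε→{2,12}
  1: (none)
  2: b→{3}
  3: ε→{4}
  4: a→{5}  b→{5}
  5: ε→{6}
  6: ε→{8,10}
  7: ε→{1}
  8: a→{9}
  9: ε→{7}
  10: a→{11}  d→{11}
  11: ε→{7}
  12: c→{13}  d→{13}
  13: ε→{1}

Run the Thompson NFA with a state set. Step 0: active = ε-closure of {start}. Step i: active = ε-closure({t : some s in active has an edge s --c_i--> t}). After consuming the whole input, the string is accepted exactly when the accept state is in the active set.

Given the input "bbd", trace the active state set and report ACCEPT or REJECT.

Answer: ACCEPT

Steps:
initial (ε-close {0}): {0,2,12}
'b' @ 1: {3,4}
'b' @ 2: {5,6,8,10}
'd' @ 3: {1,7,11}  (accept∈set)
final: {1,7,11}; accept 1 in set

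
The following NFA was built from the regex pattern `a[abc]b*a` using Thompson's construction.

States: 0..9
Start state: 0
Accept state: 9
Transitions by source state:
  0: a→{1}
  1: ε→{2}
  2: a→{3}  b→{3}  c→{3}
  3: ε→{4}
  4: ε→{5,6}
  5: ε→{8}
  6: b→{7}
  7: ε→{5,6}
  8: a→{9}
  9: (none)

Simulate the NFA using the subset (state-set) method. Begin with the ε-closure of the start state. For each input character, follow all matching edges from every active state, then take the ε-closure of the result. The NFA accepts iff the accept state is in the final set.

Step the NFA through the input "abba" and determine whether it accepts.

Answer: ACCEPT

Derivation:
S₀ = ε-closure({0}) = {0}
'a' @ 1: {1,2}
'b' @ 2: {3,4,5,6,8}
'b' @ 3: {5,6,7,8}
'a' @ 4: {9}  ✓accept
after full input: {9}  (accept=9 in)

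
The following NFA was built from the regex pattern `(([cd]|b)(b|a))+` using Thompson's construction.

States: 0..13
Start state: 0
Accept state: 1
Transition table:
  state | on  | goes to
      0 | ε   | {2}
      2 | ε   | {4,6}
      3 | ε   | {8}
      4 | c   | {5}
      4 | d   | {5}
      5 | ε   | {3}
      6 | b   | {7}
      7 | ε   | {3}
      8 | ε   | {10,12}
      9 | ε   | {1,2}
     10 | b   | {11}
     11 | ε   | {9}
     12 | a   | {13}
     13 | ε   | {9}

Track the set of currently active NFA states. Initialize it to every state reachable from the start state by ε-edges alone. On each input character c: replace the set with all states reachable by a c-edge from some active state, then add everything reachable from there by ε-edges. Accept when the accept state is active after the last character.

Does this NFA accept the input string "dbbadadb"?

start: ε-closure({0}) = {0,2,4,6}
'd' @ 1: {3,5,8,10,12}
'b' @ 2: {1,2,4,6,9,11}  (accept∈set)
'b' @ 3: {3,7,8,10,12}
'a' @ 4: {1,2,4,6,9,13}  (accept∈set)
'd' @ 5: {3,5,8,10,12}
'a' @ 6: {1,2,4,6,9,13}  (accept∈set)
'd' @ 7: {3,5,8,10,12}
'b' @ 8: {1,2,4,6,9,11}  (accept∈set)
end set {1,2,4,6,9,11} — state 1 in

Answer: ACCEPT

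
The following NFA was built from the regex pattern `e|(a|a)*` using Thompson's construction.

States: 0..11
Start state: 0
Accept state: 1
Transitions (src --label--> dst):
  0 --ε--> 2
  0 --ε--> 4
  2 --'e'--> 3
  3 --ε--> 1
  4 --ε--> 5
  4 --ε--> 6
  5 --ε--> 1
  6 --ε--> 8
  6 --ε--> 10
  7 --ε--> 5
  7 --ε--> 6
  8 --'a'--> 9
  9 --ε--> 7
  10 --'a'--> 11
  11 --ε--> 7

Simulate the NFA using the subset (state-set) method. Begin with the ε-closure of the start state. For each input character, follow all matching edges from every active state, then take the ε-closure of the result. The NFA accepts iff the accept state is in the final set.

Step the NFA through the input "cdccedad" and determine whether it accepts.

Answer: REJECT

Trace:
start: ε-closure({0}) = {0,1,2,4,5,6,8,10}
'c' @ 1: {}  — dead — no transitions
rest 'dccedad' ignored (set empty)
final: {}; accept 1 not in set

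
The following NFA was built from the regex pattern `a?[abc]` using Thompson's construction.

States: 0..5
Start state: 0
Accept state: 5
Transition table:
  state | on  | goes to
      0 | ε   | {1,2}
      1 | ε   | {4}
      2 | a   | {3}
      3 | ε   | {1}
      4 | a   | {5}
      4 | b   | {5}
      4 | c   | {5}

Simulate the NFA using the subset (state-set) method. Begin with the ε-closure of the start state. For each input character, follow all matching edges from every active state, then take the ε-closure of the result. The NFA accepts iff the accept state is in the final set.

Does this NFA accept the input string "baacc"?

start: ε-closure({0}) = {0,1,2,4}
'b' @ 1: {5}  (accept∈set)
'a' @ 2: {}  — no active states
rest 'acc' ignored (set empty)
end set {} — state 5 not in

Answer: REJECT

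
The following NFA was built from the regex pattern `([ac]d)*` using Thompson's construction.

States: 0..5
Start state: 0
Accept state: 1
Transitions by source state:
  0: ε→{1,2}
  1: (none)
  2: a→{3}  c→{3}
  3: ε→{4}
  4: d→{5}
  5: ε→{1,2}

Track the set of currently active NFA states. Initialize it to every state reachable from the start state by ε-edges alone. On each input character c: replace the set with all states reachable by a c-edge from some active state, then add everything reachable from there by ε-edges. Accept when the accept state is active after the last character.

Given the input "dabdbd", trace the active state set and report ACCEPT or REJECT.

initial (ε-close {0}): {0,1,2}
'd' @ 1: {}  — state set empty
rest 'abdbd' ignored (set empty)
end set {} — state 1 not in

Answer: REJECT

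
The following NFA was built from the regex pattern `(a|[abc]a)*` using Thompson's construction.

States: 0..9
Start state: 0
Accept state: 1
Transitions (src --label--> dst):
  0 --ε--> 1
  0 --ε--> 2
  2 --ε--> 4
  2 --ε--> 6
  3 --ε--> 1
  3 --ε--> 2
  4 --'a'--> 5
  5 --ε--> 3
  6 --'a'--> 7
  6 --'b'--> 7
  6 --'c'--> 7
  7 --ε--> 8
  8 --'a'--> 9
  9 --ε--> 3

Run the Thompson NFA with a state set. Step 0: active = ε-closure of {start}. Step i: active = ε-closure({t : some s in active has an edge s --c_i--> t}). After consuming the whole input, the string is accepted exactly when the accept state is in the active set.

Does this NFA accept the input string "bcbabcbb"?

Answer: REJECT

Steps:
start: ε-closure({0}) = {0,1,2,4,6}
'b' @ 1: {7,8}
'c' @ 2: {}  — state set empty
rest 'babcbb' ignored (set empty)
end set {} — state 1 not in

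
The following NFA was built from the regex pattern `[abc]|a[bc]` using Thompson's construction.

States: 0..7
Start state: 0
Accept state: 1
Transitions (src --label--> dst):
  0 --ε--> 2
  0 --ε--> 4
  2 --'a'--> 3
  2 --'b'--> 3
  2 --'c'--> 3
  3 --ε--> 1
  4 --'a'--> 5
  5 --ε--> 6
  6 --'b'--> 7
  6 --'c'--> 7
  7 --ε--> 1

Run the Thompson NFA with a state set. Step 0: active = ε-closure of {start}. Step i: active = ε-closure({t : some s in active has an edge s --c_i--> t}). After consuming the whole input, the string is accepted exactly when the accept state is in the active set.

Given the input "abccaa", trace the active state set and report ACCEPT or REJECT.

initial (ε-close {0}): {0,2,4}
'a' @ 1: {1,3,5,6}  (accept∈set)
'b' @ 2: {1,7}  (accept∈set)
'c' @ 3: {}  — dead — no transitions
rest 'caa' ignored (set empty)
final: {}; accept 1 not in set

Answer: REJECT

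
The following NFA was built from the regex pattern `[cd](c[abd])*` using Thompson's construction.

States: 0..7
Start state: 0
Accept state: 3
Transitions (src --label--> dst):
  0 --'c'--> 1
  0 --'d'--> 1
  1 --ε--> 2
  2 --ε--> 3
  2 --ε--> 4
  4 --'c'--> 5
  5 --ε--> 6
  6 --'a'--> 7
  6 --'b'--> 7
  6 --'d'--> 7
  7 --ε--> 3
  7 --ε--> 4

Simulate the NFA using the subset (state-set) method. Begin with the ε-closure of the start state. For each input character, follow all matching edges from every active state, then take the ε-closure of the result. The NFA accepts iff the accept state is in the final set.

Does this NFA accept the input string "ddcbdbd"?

Answer: REJECT

Derivation:
start: ε-closure({0}) = {0}
'd' @ 1: {1,2,3,4}  [accepting]
'd' @ 2: {}  — dead — no transitions
rest 'cbdbd' ignored (set empty)
after full input: {}  (accept=3 not in)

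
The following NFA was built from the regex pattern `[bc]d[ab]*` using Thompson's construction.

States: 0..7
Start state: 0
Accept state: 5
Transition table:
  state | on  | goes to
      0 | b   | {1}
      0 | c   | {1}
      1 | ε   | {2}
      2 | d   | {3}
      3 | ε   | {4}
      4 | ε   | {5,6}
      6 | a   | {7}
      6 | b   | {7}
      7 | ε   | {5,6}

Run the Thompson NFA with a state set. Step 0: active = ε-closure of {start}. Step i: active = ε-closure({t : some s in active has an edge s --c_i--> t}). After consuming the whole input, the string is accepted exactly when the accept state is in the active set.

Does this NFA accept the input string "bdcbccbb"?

start: ε-closure({0}) = {0}
'b' @ 1: {1,2}
'd' @ 2: {3,4,5,6}  ✓accept
'c' @ 3: {}  — no active states
rest 'bccbb' ignored (set empty)
after full input: {}  (accept=5 not in)

Answer: REJECT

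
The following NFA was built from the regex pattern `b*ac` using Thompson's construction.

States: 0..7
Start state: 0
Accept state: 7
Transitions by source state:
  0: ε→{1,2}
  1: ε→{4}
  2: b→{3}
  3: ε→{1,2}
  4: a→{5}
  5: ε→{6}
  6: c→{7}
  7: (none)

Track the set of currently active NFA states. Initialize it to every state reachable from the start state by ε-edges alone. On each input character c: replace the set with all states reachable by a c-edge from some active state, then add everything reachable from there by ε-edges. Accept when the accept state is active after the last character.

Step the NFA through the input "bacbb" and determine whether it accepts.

Answer: REJECT

Steps:
S₀ = ε-closure({0}) = {0,1,2,4}
'b' @ 1: {1,2,3,4}
'a' @ 2: {5,6}
'c' @ 3: {7}  [accepting]
'b' @ 4: {}  — no active states
rest 'b' ignored (set empty)
end set {} — state 7 not in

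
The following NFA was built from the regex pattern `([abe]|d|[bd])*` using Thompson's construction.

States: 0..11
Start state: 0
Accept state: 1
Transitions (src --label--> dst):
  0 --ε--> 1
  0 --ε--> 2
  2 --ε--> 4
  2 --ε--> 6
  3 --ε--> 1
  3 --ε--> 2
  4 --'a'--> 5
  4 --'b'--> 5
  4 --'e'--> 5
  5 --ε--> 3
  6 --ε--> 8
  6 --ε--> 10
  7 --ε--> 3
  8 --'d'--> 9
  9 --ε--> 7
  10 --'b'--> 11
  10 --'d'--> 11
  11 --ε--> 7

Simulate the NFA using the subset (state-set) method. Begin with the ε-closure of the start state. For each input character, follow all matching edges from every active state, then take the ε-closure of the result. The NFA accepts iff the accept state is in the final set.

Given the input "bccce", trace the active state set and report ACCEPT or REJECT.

Answer: REJECT

Derivation:
S₀ = ε-closure({0}) = {0,1,2,4,6,8,10}
'b' @ 1: {1,2,3,4,5,6,7,8,10,11}  ✓accept
'c' @ 2: {}  — no active states
rest 'cce' ignored (set empty)
final: {}; accept 1 not in set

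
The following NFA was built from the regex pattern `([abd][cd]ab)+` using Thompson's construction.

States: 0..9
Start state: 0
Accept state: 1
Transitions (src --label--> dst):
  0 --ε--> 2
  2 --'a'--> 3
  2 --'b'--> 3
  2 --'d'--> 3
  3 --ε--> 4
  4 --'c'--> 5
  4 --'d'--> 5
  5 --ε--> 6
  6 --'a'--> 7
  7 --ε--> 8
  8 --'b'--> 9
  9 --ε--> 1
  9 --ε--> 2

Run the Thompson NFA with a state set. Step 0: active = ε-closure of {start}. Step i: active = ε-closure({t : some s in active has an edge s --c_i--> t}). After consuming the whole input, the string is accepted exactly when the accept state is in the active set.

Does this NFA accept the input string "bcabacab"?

S₀ = ε-closure({0}) = {0,2}
'b' @ 1: {3,4}
'c' @ 2: {5,6}
'a' @ 3: {7,8}
'b' @ 4: {1,2,9}  [accepting]
'a' @ 5: {3,4}
'c' @ 6: {5,6}
'a' @ 7: {7,8}
'b' @ 8: {1,2,9}  [accepting]
after full input: {1,2,9}  (accept=1 in)

Answer: ACCEPT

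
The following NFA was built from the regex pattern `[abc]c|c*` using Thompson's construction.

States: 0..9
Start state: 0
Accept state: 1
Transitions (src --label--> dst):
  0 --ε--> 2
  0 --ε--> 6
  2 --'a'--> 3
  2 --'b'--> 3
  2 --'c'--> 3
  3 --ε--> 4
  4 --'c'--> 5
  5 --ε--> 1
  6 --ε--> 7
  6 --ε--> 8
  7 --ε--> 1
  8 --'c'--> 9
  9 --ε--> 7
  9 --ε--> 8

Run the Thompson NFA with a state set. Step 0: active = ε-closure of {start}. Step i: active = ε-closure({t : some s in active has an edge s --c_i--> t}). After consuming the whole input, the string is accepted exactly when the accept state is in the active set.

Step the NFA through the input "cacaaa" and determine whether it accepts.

S₀ = ε-closure({0}) = {0,1,2,6,7,8}
'c' @ 1: {1,3,4,7,8,9}  (accept∈set)
'a' @ 2: {}  — dead — no transitions
rest 'caaa' ignored (set empty)
final: {}; accept 1 not in set

Answer: REJECT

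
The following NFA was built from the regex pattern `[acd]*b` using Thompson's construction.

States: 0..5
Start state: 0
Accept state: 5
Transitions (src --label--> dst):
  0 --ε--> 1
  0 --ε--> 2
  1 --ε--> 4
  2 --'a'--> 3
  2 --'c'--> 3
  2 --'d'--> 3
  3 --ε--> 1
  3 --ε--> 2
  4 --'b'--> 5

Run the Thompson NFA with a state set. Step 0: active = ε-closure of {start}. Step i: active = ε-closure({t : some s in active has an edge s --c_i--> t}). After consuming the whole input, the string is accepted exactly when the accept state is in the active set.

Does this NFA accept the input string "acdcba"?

start: ε-closure({0}) = {0,1,2,4}
'a' @ 1: {1,2,3,4}
'c' @ 2: {1,2,3,4}
'd' @ 3: {1,2,3,4}
'c' @ 4: {1,2,3,4}
'b' @ 5: {5}  (accept∈set)
'a' @ 6: {}  — state set empty
after full input: {}  (accept=5 not in)

Answer: REJECT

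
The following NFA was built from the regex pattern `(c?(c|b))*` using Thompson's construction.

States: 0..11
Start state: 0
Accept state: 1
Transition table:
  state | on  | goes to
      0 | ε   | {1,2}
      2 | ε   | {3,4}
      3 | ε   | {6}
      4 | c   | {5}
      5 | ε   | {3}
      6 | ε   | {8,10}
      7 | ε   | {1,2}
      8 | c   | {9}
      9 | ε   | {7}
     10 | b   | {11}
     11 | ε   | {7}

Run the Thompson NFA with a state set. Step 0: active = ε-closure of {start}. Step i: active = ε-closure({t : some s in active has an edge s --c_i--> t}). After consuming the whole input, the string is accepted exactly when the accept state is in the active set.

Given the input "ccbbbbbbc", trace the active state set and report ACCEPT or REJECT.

Answer: ACCEPT

Derivation:
start: ε-closure({0}) = {0,1,2,3,4,6,8,10}
'c' @ 1: {1,2,3,4,5,6,7,8,9,10}  [accepting]
'c' @ 2: {1,2,3,4,5,6,7,8,9,10}  [accepting]
'b' @ 3: {1,2,3,4,6,7,8,10,11}  [accepting]
'b' @ 4: {1,2,3,4,6,7,8,10,11}  [accepting]
'b' @ 5: {1,2,3,4,6,7,8,10,11}  [accepting]
'b' @ 6: {1,2,3,4,6,7,8,10,11}  [accepting]
'b' @ 7: {1,2,3,4,6,7,8,10,11}  [accepting]
'b' @ 8: {1,2,3,4,6,7,8,10,11}  [accepting]
'c' @ 9: {1,2,3,4,5,6,7,8,9,10}  [accepting]
end set {1,2,3,4,5,6,7,8,9,10} — state 1 in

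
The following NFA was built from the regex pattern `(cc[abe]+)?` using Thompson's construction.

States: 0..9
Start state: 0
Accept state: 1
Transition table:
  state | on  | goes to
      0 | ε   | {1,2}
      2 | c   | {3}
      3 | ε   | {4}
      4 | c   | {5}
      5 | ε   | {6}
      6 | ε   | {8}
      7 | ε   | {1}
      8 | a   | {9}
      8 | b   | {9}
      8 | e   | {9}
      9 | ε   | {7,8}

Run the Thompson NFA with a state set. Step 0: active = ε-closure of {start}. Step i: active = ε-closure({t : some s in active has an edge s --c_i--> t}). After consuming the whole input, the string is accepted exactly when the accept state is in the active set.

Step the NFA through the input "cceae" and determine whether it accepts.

Answer: ACCEPT

Steps:
start: ε-closure({0}) = {0,1,2}
'c' @ 1: {3,4}
'c' @ 2: {5,6,8}
'e' @ 3: {1,7,8,9}  (accept∈set)
'a' @ 4: {1,7,8,9}  (accept∈set)
'e' @ 5: {1,7,8,9}  (accept∈set)
final: {1,7,8,9}; accept 1 in set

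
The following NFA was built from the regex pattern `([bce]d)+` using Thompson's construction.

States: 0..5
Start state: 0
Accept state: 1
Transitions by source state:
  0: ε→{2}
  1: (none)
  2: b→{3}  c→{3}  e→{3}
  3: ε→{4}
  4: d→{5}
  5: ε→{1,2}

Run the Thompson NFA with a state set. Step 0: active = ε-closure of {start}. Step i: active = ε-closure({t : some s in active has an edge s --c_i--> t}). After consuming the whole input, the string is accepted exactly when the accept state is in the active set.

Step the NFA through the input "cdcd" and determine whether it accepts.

S₀ = ε-closure({0}) = {0,2}
'c' @ 1: {3,4}
'd' @ 2: {1,2,5}  [accepting]
'c' @ 3: {3,4}
'd' @ 4: {1,2,5}  [accepting]
end set {1,2,5} — state 1 in

Answer: ACCEPT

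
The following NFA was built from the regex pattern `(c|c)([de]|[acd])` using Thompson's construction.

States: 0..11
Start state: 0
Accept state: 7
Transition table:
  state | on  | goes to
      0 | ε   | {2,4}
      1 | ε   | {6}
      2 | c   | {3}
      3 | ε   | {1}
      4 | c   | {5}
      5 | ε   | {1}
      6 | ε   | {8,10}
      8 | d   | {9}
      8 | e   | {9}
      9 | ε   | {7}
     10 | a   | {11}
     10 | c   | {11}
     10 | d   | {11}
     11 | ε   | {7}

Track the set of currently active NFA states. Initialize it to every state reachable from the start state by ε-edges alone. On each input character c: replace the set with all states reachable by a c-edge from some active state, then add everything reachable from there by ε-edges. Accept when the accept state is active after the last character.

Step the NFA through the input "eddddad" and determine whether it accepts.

Answer: REJECT

Derivation:
start: ε-closure({0}) = {0,2,4}
'e' @ 1: {}  — dead — no transitions
rest 'ddddad' ignored (set empty)
final: {}; accept 7 not in set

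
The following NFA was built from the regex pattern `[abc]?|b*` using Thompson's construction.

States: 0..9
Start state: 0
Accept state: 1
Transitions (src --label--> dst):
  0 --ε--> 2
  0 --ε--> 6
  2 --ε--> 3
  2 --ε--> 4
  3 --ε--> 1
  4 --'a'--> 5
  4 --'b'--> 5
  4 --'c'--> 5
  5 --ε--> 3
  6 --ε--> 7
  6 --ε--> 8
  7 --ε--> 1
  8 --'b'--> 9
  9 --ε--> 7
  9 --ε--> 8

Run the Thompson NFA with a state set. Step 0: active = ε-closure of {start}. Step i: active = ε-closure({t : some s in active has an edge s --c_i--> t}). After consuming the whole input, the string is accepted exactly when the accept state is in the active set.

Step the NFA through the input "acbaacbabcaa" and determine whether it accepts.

Answer: REJECT

Steps:
start: ε-closure({0}) = {0,1,2,3,4,6,7,8}
'a' @ 1: {1,3,5}  ✓accept
'c' @ 2: {}  — state set empty
rest 'baacbabcaa' ignored (set empty)
final: {}; accept 1 not in set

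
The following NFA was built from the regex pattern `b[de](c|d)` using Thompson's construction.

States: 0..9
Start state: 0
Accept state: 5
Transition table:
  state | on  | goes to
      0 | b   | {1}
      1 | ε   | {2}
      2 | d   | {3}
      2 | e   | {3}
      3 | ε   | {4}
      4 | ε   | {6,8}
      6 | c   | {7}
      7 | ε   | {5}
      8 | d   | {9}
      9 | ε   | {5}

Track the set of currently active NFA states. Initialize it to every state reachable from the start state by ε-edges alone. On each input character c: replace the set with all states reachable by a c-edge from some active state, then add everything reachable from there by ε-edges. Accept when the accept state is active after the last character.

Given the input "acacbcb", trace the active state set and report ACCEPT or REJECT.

start: ε-closure({0}) = {0}
'a' @ 1: {}  — state set empty
rest 'cacbcb' ignored (set empty)
end set {} — state 5 not in

Answer: REJECT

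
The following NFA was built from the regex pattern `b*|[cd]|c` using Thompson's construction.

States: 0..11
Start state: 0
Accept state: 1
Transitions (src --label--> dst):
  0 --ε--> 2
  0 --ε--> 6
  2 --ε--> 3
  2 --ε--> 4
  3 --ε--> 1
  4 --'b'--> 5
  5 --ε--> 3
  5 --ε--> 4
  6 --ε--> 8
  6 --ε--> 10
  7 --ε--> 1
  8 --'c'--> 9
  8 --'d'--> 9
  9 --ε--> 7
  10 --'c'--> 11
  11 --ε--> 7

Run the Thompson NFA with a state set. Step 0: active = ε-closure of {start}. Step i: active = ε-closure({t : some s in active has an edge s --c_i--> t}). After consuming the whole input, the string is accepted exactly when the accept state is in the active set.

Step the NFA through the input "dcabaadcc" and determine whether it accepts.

Answer: REJECT

Trace:
start: ε-closure({0}) = {0,1,2,3,4,6,8,10}
'd' @ 1: {1,7,9}  (accept∈set)
'c' @ 2: {}  — state set empty
rest 'abaadcc' ignored (set empty)
end set {} — state 1 not in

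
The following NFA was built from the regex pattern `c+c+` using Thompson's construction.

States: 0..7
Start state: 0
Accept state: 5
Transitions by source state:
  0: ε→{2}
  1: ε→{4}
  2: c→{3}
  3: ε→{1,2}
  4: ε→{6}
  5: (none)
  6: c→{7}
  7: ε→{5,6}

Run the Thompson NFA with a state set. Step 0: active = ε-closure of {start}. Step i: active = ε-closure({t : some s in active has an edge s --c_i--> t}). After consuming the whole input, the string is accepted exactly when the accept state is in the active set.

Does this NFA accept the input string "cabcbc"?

start: ε-closure({0}) = {0,2}
'c' @ 1: {1,2,3,4,6}
'a' @ 2: {}  — dead — no transitions
rest 'bcbc' ignored (set empty)
after full input: {}  (accept=5 not in)

Answer: REJECT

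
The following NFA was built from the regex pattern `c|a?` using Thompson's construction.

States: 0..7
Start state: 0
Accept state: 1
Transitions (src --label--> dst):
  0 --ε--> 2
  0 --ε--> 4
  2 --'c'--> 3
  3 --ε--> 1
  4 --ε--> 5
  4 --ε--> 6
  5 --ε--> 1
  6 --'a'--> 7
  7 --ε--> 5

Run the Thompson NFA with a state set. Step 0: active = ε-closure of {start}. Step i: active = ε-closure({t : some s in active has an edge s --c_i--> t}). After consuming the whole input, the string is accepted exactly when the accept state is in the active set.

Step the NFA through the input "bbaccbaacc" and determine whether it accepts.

Answer: REJECT

Trace:
initial (ε-close {0}): {0,1,2,4,5,6}
'b' @ 1: {}  — state set empty
rest 'baccbaacc' ignored (set empty)
final: {}; accept 1 not in set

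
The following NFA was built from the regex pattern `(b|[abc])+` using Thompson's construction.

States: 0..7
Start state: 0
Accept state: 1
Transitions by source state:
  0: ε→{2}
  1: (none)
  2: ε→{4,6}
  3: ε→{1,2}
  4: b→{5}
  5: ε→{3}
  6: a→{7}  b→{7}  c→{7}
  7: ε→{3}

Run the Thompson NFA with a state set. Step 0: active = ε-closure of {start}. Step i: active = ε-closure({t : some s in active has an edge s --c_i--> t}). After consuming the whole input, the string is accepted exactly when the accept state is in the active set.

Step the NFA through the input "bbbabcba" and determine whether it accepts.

Answer: ACCEPT

Trace:
initial (ε-close {0}): {0,2,4,6}
'b' @ 1: {1,2,3,4,5,6,7}  [accepting]
'b' @ 2: {1,2,3,4,5,6,7}  [accepting]
'b' @ 3: {1,2,3,4,5,6,7}  [accepting]
'a' @ 4: {1,2,3,4,6,7}  [accepting]
'b' @ 5: {1,2,3,4,5,6,7}  [accepting]
'c' @ 6: {1,2,3,4,6,7}  [accepting]
'b' @ 7: {1,2,3,4,5,6,7}  [accepting]
'a' @ 8: {1,2,3,4,6,7}  [accepting]
after full input: {1,2,3,4,6,7}  (accept=1 in)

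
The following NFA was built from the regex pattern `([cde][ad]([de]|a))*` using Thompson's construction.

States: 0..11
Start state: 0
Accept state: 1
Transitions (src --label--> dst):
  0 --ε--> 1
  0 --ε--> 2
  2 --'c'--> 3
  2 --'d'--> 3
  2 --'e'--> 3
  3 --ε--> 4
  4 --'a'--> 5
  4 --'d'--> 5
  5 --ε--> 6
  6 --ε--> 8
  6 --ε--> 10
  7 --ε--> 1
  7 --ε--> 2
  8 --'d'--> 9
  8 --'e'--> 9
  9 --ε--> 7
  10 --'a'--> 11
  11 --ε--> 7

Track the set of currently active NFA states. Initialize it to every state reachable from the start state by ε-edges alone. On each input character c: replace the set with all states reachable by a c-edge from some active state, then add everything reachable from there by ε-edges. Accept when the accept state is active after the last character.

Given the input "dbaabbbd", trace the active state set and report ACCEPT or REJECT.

initial (ε-close {0}): {0,1,2}
'd' @ 1: {3,4}
'b' @ 2: {}  — dead — no transitions
rest 'aabbbd' ignored (set empty)
final: {}; accept 1 not in set

Answer: REJECT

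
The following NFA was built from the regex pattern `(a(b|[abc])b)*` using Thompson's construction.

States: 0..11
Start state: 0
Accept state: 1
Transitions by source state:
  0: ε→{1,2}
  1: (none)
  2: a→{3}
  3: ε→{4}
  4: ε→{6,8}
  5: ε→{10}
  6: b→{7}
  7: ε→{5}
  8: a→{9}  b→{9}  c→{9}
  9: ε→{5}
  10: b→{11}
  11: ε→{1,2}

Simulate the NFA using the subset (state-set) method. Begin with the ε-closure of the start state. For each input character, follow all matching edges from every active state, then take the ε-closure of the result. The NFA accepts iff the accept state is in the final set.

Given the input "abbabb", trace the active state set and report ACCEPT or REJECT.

start: ε-closure({0}) = {0,1,2}
'a' @ 1: {3,4,6,8}
'b' @ 2: {5,7,9,10}
'b' @ 3: {1,2,11}  [accepting]
'a' @ 4: {3,4,6,8}
'b' @ 5: {5,7,9,10}
'b' @ 6: {1,2,11}  [accepting]
final: {1,2,11}; accept 1 in set

Answer: ACCEPT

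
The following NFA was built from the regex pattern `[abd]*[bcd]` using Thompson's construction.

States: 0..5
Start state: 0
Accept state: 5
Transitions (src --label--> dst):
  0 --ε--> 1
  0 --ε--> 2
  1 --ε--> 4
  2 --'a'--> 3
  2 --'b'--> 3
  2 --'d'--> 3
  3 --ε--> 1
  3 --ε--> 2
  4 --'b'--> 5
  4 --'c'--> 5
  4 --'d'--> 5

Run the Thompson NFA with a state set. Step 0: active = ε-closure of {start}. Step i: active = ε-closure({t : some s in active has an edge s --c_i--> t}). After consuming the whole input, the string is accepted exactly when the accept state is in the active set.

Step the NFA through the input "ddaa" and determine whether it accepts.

start: ε-closure({0}) = {0,1,2,4}
'd' @ 1: {1,2,3,4,5}  (accept∈set)
'd' @ 2: {1,2,3,4,5}  (accept∈set)
'a' @ 3: {1,2,3,4}
'a' @ 4: {1,2,3,4}
final: {1,2,3,4}; accept 5 not in set

Answer: REJECT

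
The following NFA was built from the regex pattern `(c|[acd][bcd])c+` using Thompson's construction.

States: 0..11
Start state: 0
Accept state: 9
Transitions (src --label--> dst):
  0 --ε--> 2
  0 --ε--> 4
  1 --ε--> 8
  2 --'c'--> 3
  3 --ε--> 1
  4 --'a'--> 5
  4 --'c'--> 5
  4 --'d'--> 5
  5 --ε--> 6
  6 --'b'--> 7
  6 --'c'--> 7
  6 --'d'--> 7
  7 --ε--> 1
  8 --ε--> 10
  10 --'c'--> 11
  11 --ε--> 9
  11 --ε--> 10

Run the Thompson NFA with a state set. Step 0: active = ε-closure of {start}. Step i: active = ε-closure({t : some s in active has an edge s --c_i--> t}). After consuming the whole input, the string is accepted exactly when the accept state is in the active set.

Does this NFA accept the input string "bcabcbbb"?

S₀ = ε-closure({0}) = {0,2,4}
'b' @ 1: {}  — no active states
rest 'cabcbbb' ignored (set empty)
end set {} — state 9 not in

Answer: REJECT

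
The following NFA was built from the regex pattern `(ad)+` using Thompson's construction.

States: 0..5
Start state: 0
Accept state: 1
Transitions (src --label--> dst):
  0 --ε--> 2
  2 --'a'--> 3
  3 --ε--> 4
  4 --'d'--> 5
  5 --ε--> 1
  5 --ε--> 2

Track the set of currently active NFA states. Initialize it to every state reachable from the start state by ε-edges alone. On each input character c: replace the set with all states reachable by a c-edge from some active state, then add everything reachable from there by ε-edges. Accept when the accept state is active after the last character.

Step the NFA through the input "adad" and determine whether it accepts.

S₀ = ε-closure({0}) = {0,2}
'a' @ 1: {3,4}
'd' @ 2: {1,2,5}  [accepting]
'a' @ 3: {3,4}
'd' @ 4: {1,2,5}  [accepting]
after full input: {1,2,5}  (accept=1 in)

Answer: ACCEPT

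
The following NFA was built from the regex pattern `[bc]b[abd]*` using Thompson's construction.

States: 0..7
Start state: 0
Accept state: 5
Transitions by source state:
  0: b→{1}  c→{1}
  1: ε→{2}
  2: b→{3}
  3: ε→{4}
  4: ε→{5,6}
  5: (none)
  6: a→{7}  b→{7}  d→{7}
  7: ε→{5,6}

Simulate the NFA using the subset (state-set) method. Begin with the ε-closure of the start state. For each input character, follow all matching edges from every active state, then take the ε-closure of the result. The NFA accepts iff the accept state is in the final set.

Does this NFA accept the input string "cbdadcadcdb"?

Answer: REJECT

Derivation:
start: ε-closure({0}) = {0}
'c' @ 1: {1,2}
'b' @ 2: {3,4,5,6}  [accepting]
'd' @ 3: {5,6,7}  [accepting]
'a' @ 4: {5,6,7}  [accepting]
'd' @ 5: {5,6,7}  [accepting]
'c' @ 6: {}  — no active states
rest 'adcdb' ignored (set empty)
after full input: {}  (accept=5 not in)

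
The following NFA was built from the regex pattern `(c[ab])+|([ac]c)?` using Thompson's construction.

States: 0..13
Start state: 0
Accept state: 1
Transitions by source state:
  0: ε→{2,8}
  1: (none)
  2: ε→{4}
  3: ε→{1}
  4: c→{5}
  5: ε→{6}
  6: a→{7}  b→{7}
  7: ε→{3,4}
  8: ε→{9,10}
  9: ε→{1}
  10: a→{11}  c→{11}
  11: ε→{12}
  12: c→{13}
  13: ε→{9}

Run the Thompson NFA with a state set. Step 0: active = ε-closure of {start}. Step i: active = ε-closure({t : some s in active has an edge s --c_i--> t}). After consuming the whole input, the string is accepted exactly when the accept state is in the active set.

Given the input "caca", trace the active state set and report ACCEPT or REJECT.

Answer: ACCEPT

Trace:
initial (ε-close {0}): {0,1,2,4,8,9,10}
'c' @ 1: {5,6,11,12}
'a' @ 2: {1,3,4,7}  (accept∈set)
'c' @ 3: {5,6}
'a' @ 4: {1,3,4,7}  (accept∈set)
final: {1,3,4,7}; accept 1 in set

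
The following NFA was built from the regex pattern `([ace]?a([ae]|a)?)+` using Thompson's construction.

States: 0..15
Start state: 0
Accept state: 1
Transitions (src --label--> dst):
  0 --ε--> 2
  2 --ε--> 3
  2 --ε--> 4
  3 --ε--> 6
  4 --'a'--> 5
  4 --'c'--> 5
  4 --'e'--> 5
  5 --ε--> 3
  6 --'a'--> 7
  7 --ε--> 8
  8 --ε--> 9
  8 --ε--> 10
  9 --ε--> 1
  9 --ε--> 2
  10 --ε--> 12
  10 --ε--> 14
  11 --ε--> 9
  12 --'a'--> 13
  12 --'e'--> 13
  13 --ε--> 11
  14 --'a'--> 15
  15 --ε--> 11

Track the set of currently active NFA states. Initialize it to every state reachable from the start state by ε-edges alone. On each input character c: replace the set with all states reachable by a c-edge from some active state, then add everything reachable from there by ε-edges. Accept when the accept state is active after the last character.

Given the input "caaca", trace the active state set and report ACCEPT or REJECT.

initial (ε-close {0}): {0,2,3,4,6}
'c' @ 1: {3,5,6}
'a' @ 2: {1,2,3,4,6,7,8,9,10,12,14}  [accepting]
'a' @ 3: {1,2,3,4,5,6,7,8,9,10,11,12,13,14,15}  [accepting]
'c' @ 4: {3,5,6}
'a' @ 5: {1,2,3,4,6,7,8,9,10,12,14}  [accepting]
after full input: {1,2,3,4,6,7,8,9,10,12,14}  (accept=1 in)

Answer: ACCEPT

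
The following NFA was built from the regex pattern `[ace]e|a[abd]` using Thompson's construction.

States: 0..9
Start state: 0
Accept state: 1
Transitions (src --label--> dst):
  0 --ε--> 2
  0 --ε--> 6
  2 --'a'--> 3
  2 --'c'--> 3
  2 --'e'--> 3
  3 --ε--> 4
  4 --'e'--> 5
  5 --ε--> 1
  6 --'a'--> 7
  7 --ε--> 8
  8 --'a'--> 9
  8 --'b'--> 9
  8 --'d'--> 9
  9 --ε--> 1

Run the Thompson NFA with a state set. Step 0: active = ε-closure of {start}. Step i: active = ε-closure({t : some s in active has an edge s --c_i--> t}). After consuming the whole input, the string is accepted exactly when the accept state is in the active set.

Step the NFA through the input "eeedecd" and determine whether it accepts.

Answer: REJECT

Steps:
start: ε-closure({0}) = {0,2,6}
'e' @ 1: {3,4}
'e' @ 2: {1,5}  ✓accept
'e' @ 3: {}  — dead — no transitions
rest 'decd' ignored (set empty)
after full input: {}  (accept=1 not in)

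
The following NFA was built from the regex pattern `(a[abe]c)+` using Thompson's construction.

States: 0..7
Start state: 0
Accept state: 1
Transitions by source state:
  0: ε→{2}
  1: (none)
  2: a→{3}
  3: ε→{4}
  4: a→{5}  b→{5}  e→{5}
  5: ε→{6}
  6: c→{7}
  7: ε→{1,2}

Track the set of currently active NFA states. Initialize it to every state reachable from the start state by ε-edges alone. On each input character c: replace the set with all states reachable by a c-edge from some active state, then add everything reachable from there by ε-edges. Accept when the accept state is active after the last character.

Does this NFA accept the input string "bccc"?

Answer: REJECT

Steps:
start: ε-closure({0}) = {0,2}
'b' @ 1: {}  — dead — no transitions
rest 'ccc' ignored (set empty)
after full input: {}  (accept=1 not in)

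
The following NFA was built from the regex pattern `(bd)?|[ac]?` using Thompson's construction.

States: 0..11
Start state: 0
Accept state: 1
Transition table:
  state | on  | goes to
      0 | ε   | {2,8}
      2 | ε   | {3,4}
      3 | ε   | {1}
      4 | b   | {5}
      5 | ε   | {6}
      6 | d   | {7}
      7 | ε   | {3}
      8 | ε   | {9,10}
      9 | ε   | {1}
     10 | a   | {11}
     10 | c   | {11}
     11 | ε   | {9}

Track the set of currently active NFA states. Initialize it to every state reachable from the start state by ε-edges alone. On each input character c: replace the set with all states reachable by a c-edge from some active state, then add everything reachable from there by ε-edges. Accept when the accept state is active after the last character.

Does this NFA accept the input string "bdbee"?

Answer: REJECT

Steps:
start: ε-closure({0}) = {0,1,2,3,4,8,9,10}
'b' @ 1: {5,6}
'd' @ 2: {1,3,7}  ✓accept
'b' @ 3: {}  — dead — no transitions
rest 'ee' ignored (set empty)
after full input: {}  (accept=1 not in)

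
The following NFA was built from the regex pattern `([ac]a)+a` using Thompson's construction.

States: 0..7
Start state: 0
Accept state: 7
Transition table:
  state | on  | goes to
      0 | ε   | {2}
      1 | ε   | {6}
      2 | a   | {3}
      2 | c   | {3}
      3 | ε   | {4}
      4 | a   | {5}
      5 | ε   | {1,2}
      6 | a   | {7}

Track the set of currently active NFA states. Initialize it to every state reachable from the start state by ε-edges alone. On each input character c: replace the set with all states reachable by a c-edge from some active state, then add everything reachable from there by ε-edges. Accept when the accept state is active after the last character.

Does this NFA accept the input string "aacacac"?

start: ε-closure({0}) = {0,2}
'a' @ 1: {3,4}
'a' @ 2: {1,2,5,6}
'c' @ 3: {3,4}
'a' @ 4: {1,2,5,6}
'c' @ 5: {3,4}
'a' @ 6: {1,2,5,6}
'c' @ 7: {3,4}
end set {3,4} — state 7 not in

Answer: REJECT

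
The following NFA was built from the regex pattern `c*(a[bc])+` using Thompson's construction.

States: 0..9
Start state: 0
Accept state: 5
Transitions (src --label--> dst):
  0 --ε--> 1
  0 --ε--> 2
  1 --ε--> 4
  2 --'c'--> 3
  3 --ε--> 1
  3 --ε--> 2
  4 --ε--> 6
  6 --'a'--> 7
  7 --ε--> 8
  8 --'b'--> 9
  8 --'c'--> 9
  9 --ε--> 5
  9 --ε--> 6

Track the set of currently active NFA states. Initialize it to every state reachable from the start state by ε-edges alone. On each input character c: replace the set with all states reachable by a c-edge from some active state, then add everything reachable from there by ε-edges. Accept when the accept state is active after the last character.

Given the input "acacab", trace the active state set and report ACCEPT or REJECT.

initial (ε-close {0}): {0,1,2,4,6}
'a' @ 1: {7,8}
'c' @ 2: {5,6,9}  (accept∈set)
'a' @ 3: {7,8}
'c' @ 4: {5,6,9}  (accept∈set)
'a' @ 5: {7,8}
'b' @ 6: {5,6,9}  (accept∈set)
final: {5,6,9}; accept 5 in set

Answer: ACCEPT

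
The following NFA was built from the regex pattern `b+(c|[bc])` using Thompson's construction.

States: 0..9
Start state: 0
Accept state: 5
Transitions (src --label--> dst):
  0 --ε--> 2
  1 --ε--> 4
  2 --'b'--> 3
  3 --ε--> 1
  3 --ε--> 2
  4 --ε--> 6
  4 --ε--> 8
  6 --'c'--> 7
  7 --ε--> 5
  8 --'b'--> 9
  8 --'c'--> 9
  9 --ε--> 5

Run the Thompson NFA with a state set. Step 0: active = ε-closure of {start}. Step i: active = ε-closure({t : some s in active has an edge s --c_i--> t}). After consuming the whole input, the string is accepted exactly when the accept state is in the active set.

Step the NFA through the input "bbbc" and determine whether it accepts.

S₀ = ε-closure({0}) = {0,2}
'b' @ 1: {1,2,3,4,6,8}
'b' @ 2: {1,2,3,4,5,6,8,9}  [accepting]
'b' @ 3: {1,2,3,4,5,6,8,9}  [accepting]
'c' @ 4: {5,7,9}  [accepting]
after full input: {5,7,9}  (accept=5 in)

Answer: ACCEPT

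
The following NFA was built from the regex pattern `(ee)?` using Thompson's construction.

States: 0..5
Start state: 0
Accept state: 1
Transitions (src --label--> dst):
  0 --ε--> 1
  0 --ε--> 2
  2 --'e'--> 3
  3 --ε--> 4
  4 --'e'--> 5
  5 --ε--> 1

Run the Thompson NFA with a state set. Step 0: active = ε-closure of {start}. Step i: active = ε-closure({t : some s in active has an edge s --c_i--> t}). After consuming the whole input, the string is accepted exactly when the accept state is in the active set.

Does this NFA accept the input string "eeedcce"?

Answer: REJECT

Derivation:
initial (ε-close {0}): {0,1,2}
'e' @ 1: {3,4}
'e' @ 2: {1,5}  (accept∈set)
'e' @ 3: {}  — state set empty
rest 'dcce' ignored (set empty)
after full input: {}  (accept=1 not in)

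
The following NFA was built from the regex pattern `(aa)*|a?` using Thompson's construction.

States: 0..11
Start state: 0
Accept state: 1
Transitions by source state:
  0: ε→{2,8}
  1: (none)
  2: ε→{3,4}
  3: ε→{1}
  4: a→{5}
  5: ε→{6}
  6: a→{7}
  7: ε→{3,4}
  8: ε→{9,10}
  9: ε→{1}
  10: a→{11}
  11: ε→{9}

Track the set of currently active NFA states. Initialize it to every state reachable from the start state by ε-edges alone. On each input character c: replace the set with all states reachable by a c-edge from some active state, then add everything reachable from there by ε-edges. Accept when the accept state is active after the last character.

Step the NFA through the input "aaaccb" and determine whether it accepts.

initial (ε-close {0}): {0,1,2,3,4,8,9,10}
'a' @ 1: {1,5,6,9,11}  ✓accept
'a' @ 2: {1,3,4,7}  ✓accept
'a' @ 3: {5,6}
'c' @ 4: {}  — no active states
rest 'cb' ignored (set empty)
after full input: {}  (accept=1 not in)

Answer: REJECT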